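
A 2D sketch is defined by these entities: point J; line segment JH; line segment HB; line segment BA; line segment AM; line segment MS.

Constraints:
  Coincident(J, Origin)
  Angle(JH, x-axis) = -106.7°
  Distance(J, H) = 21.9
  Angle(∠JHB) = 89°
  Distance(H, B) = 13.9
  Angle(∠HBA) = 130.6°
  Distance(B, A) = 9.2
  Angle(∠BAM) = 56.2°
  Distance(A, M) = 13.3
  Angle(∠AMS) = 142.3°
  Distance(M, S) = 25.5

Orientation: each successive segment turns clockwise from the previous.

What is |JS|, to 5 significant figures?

30.683

∠BAM = 56.2° gives AM at -10.900° from the x-axis; with |AM| = 13.3, M = (-10.055, -10.790). ∠AMS = 142.3° gives MS at -48.600° from the x-axis; with |MS| = 25.5, S = (6.8084, -29.918). Then |JS| = |S − J| = 30.683.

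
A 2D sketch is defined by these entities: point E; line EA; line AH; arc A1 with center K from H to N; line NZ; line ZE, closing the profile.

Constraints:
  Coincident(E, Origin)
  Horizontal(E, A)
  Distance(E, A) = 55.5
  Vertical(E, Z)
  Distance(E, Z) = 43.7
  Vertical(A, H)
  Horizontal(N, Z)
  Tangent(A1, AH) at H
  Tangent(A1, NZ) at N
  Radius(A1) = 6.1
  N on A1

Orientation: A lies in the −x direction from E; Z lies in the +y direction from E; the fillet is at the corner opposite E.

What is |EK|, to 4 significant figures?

62.08

E is at the origin; EA is horizontal with |EA| = 55.5 and A on the −x side, so A = (-55.50, 0.000). EZ is vertical with |EZ| = 43.7 and Z on the +y side, so Z = (0.000, 43.70). The virtual corner opposite E is at (-55.50, 43.70). A1 meets AH tangentially, so KH is at right angles to AH and A1 meets NZ tangentially, so KN is at right angles to NZ, with radius 6.1, so the center K sits 6.1 in from both sides at K = (-49.40, 37.60). Then |EK| = |K − E| = 62.08.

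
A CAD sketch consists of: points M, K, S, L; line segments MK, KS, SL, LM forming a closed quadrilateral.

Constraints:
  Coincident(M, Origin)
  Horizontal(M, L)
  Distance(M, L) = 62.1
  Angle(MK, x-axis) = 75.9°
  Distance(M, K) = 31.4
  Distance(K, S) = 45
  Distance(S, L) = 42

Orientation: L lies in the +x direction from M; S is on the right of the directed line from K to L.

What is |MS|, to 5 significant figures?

25.096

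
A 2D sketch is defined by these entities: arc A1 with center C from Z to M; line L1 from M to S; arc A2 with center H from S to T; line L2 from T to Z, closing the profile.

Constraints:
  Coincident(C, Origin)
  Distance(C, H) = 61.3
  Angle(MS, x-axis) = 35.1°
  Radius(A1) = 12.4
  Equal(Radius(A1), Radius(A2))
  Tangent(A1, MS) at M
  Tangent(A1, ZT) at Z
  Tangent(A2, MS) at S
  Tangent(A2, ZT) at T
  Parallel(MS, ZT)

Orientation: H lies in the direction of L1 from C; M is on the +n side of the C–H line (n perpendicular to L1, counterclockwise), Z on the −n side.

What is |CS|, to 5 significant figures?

62.542

The slot axis is L1's direction at 35.1°, so u = (cos 35.1°, sin 35.1°) = (0.81815, 0.57501) and n = (−sin 35.1°, cos 35.1°) = (-0.57501, 0.81815). C is at the origin and H lies 61.3 along u from C, so H = 61.3·u = (50.153, 35.248). Tangency of A1 to both parallel lines with radius 12.4 puts M and Z at C ± 12.4·n: M = (-7.1301, 10.145), Z = (7.1301, -10.145). Equal radii place S and T the same way about H: S = H + 12.4·n = (43.023, 45.393), T = H − 12.4·n = (57.283, 25.103). Then |CS| = |S − C| = 62.542.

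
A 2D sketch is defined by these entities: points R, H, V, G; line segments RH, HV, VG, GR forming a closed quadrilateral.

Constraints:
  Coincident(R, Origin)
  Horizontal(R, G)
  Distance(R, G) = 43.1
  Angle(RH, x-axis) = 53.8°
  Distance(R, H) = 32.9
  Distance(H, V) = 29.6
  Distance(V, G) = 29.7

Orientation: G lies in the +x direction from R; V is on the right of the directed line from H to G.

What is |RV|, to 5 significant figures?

13.722

Checks: |HV| = 29.60 ✓; |VG| = 29.70 ✓.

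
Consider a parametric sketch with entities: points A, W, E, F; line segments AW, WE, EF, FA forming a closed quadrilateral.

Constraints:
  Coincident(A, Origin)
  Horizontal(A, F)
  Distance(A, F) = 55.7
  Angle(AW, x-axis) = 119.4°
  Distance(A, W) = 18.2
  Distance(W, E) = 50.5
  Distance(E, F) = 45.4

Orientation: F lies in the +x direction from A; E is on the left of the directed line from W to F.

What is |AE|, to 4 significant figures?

53.62

Checks: |WE| = 50.50 ✓; |EF| = 45.40 ✓.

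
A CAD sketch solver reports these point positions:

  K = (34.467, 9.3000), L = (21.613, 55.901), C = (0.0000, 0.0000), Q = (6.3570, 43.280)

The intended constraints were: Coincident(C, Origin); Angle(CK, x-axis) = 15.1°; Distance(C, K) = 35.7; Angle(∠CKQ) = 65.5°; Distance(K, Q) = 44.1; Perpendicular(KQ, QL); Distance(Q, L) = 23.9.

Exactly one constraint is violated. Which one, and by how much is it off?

Distance(Q, L) = 23.9 — off by 4.10.

C = (0.00, 0.00) ✓; CK at 15.10° ✓; |CK| = 35.70 ✓; ∠CKQ = 65.50° ✓; |KQ| = 44.10 ✓; ∠(KQ, QL) = 90.00° ✓; |QL| = 19.80 ✗.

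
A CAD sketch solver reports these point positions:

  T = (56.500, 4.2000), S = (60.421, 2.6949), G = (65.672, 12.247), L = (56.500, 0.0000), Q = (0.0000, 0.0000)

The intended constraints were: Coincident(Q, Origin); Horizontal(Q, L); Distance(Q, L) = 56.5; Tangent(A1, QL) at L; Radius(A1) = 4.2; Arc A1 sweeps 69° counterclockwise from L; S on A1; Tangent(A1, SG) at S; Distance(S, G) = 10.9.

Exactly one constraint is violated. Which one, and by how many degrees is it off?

Tangent(A1, SG) at S — off by 7.80°.

Q = (0.00, 0.00) ✓; Q.y = 0.00, L.y = 0.00 ✓; |QL| = 56.50 ✓; ∠(TL, LQ) = 90.00° ✓; |TL| = 4.200 ✓; bearing(T→S) − bearing(T→L) = 69.00° ✓; |TS| = 4.200 ✓; ∠(TS, SG) = 97.80° ✗; |SG| = 10.90 ✓.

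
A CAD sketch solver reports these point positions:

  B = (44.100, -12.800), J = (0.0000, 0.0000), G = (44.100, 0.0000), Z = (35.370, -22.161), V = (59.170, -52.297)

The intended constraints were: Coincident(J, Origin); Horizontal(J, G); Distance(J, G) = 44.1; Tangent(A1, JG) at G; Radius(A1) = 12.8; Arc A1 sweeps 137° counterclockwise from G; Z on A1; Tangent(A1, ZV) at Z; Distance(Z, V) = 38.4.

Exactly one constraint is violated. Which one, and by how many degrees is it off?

Tangent(A1, ZV) at Z — off by 8.70°.

J = (0.00, 0.00) ✓; J.y = 0.00, G.y = 0.00 ✓; |JG| = 44.10 ✓; ∠(BG, GJ) = 90.00° ✓; |BG| = 12.80 ✓; bearing(B→Z) − bearing(B→G) = 137.0° ✓; |BZ| = 12.80 ✓; ∠(BZ, ZV) = 98.70° ✗; |ZV| = 38.40 ✓.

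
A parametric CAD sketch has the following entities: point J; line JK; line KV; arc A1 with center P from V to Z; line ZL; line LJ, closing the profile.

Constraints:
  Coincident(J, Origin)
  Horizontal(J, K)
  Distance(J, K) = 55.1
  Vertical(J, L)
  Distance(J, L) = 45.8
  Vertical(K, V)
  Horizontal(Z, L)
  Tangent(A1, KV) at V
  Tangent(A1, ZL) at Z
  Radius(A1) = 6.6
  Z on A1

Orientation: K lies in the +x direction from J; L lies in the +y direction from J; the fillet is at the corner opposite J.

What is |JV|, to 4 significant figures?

67.62

J is at the origin; JK is horizontal with |JK| = 55.1 and K on the +x side, so K = (55.10, 0.000). JL is vertical with |JL| = 45.8 and L on the +y side, so L = (0.000, 45.80). The virtual corner opposite J is at (55.10, 45.80). The tangent condition forces PV to be normal to KV and the tangent condition forces PZ to be normal to ZL, with radius 6.6, so the center P sits 6.6 in from both sides at P = (48.50, 39.20). That places the tangent points at V = (55.10, 39.20) on KV and Z = (48.50, 45.80) on ZL. Then |JV| = |V − J| = 67.62.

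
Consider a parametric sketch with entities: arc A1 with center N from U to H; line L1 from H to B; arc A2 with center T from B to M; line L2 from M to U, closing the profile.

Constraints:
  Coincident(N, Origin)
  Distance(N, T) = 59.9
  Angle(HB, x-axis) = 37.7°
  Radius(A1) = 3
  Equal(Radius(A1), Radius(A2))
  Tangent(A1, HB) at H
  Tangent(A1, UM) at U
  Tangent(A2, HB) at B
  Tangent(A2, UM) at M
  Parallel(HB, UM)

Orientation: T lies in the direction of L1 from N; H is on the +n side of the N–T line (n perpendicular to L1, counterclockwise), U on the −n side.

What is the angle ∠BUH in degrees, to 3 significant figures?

84.3°

The slot axis is L1's direction at 37.7°, so u = (cos 37.7°, sin 37.7°) = (0.791, 0.612) and n = (−sin 37.7°, cos 37.7°) = (-0.612, 0.791). N is at the origin and T lies 59.9 along u from N, so T = 59.9·u = (47.4, 36.6). Tangency of A1 to both parallel lines with radius 3.0 puts H and U at N ± 3.0·n: H = (-1.83, 2.37), U = (1.83, -2.37). Equal radii place B and M the same way about T: B = T + 3.0·n = (45.6, 39.0), M = T − 3.0·n = (49.2, 34.3). Then cos ∠BUH = UB·UH / (|UB||UH|), giving 84.3°.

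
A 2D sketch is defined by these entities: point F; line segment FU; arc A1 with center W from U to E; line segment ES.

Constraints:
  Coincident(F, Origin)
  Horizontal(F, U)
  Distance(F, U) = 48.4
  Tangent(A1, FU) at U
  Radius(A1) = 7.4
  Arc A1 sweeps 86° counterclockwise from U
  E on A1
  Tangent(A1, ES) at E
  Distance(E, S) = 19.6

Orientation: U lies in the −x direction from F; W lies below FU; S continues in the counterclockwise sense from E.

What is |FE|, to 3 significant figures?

56.2

F is at the origin; FU is horizontal with |FU| = 48.4 and U on the −x side, so U = (-48.4, 0.00). A1 meets FU tangentially, so WU is at right angles to FU, so W = U + (0, -7.4) = (-48.4, -7.40). On A1, U sits at bearing 90° from W; an 86° counterclockwise sweep puts E at bearing 176°, so E = W + 7.4·(cos 176°, sin 176°) = (-55.8, -6.88). Then |FE| = |E − F| = 56.2.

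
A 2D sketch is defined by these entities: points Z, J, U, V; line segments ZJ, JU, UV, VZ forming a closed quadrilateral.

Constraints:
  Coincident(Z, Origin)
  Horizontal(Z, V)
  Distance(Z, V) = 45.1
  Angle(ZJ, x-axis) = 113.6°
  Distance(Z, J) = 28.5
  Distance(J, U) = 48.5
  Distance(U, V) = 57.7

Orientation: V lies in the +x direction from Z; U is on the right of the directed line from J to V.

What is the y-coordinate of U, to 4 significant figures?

-22.27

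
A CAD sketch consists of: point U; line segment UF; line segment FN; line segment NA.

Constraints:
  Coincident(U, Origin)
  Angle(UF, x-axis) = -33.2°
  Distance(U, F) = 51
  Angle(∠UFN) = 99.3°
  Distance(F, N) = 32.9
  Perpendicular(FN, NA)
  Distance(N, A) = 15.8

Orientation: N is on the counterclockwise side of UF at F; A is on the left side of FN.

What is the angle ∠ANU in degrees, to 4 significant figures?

39.26°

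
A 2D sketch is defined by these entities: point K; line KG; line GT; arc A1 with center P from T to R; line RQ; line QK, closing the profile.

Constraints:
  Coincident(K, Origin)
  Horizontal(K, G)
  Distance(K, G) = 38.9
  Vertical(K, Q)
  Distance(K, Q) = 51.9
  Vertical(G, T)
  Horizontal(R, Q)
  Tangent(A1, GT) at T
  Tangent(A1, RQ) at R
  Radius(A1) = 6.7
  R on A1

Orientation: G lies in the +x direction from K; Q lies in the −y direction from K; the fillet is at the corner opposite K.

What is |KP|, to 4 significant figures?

55.50

K is at the origin; KG is horizontal with |KG| = 38.9 and G on the +x side, so G = (38.90, 0.000). KQ is vertical with |KQ| = 51.9 and Q on the −y side, so Q = (0.000, -51.90). The virtual corner opposite K is at (38.90, -51.90). Since A1 is tangent to GT there, PT ⟂ GT and A1 meets RQ tangentially, so PR is at right angles to RQ, with radius 6.7, so the center P sits 6.7 in from both sides at P = (32.20, -45.20). Then |KP| = |P − K| = 55.50.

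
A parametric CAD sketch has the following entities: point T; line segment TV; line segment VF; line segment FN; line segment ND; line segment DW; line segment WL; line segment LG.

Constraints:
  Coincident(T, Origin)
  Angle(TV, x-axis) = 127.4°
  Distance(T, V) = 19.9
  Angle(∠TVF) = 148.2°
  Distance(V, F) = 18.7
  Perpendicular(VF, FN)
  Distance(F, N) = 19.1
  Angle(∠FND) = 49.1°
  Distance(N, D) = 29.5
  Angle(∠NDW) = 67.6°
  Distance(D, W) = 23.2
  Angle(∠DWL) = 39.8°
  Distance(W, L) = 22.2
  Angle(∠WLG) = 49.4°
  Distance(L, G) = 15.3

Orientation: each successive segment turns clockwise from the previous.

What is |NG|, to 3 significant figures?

28.8

T is at the origin; TV runs at 127.4° with length 19.9, so V = (-12.1, 15.8). ∠TVF = 148.2° gives VF at 95.6° from the x-axis; with |VF| = 18.7, F = (-13.9, 34.4). VF is perpendicular to FN, so FN runs at 5.60°; with |FN| = 19.1, N = (5.10, 36.3). ∠FND = 49.1° gives ND at -125° from the x-axis; with |ND| = 29.5, D = (-11.9, 12.2). ∠NDW = 67.6° gives DW at 122° from the x-axis; with |DW| = 23.2, W = (-24.3, 31.8). ∠DWL = 39.8° gives WL at -17.9° from the x-axis; with |WL| = 22.2, L = (-3.22, 25.0). ∠WLG = 49.4° gives LG at -148° from the x-axis; with |LG| = 15.3, G = (-16.3, 17.0). Then |NG| = |G − N| = 28.8.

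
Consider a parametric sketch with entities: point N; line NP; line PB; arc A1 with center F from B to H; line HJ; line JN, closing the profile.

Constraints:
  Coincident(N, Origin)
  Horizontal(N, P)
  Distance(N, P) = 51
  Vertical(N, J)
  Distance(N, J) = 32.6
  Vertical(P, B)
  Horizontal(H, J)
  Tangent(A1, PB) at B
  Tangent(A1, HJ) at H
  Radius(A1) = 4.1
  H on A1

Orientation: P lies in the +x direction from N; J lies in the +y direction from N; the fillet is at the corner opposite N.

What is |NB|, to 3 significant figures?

58.4

N is at the origin; N and P share the same y with |NP| = 51.0 and P on the +x side, so P = (51.0, 0.00). N and J share the same x with |NJ| = 32.6 and J on the +y side, so J = (0.00, 32.6). The virtual corner opposite N is at (51.0, 32.6). A1 meets PB tangentially, so FB is at right angles to PB and since A1 is tangent to HJ there, FH ⟂ HJ, with radius 4.1, so the center F sits 4.1 in from both sides at F = (46.9, 28.5). That places the tangent points at B = (51.0, 28.5) on PB and H = (46.9, 32.6) on HJ. Then |NB| = |B − N| = 58.4.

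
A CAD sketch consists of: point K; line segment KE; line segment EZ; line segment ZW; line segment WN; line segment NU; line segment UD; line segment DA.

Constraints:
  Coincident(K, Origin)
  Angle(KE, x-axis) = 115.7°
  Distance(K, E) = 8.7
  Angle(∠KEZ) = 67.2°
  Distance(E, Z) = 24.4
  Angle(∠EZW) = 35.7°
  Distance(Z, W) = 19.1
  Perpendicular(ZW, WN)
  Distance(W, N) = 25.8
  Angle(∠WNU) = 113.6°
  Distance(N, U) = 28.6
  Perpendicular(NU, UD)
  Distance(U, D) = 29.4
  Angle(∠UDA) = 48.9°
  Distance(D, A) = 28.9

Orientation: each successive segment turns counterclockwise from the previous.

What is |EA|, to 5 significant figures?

12.106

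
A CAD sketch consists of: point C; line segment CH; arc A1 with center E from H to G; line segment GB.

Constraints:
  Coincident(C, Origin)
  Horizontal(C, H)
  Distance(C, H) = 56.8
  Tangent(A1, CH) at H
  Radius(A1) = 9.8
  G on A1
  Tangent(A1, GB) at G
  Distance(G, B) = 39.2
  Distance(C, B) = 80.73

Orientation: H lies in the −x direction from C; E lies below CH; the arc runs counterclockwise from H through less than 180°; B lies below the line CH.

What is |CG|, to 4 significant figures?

67.40

C is at the origin; CH is horizontal with |CH| = 56.8 and H on the −x side, so H = (-56.80, 0.000). The tangent condition forces EH to be normal to CH, so E = H + (0, -9.8) = (-56.80, -9.800). Since EG ⟂ GB (tangency), |EB| = √(9.8² + 39.2²) = 40.41 regardless of where G sits on A1. So B lies on both circle(C, 80.73) and circle(E, 40.41); the below-CH intersection is B = (-63.68, -49.62). G is the foot of the tangent from B: G = (-66.57, -10.52).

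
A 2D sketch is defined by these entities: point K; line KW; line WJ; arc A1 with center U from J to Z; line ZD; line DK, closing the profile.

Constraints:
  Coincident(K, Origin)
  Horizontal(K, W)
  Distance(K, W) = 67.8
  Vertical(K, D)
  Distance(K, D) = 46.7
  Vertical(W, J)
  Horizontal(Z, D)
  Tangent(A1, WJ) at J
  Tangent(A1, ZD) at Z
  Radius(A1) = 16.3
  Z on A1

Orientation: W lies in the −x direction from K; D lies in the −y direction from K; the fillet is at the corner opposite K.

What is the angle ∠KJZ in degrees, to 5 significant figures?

69.150°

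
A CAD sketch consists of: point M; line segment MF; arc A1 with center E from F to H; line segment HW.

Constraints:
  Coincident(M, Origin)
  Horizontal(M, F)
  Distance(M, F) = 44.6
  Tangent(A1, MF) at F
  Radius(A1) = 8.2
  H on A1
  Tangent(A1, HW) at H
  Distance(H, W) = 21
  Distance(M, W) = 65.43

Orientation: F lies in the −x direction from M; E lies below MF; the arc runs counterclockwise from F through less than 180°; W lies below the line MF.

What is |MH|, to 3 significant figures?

52.2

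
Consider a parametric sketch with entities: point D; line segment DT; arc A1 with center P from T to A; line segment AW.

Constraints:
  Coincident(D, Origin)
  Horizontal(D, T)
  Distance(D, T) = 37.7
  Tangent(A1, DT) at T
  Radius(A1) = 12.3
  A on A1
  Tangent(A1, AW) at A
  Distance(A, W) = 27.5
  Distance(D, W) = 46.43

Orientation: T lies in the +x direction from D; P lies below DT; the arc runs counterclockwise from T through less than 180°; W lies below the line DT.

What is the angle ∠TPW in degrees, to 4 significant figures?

154.1°

Checks: ∠(PT, TD) = 90.00° ✓; |PT| = 12.30 ✓; |PA| = 12.30 ✓; ∠(PA, AW) = 90.00° ✓; |AW| = 27.50 ✓; |DW| = 46.43 ✓.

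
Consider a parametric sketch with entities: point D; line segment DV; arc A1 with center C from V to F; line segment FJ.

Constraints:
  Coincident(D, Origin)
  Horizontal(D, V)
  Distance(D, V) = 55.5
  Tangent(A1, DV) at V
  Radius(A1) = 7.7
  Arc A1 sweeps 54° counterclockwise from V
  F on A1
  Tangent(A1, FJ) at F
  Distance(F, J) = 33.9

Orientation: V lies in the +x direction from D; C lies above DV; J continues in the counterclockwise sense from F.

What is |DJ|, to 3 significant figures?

87.2

D is at the origin; D and V share the same y with |DV| = 55.5 and V on the +x side, so V = (55.5, 0.00). A1 meets DV tangentially, so CV is at right angles to DV, so C = V + (0, 7.7) = (55.5, 7.70). On A1, V sits at bearing -90° from C; a 54° counterclockwise sweep puts F at bearing -36°, so F = C + 7.7·(cos -36°, sin -36°) = (61.7, 3.17). The tangent condition forces CF to be normal to FJ, so FJ runs along (−sin -36°, cos -36°); with |FJ| = 33.9, J = (81.7, 30.6). Then |DJ| = |J − D| = 87.2.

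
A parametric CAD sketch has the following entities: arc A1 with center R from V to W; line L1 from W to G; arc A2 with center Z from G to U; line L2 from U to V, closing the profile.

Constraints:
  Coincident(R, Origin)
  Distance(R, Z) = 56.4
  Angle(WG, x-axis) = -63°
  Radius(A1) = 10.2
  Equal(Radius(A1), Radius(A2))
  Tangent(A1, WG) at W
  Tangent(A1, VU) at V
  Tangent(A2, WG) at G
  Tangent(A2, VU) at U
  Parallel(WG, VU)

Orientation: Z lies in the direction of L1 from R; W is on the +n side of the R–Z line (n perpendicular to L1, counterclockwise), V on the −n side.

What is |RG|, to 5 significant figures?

57.315

Tangency of A1 to both parallel lines with radius 10.2 puts W and V at R ± 10.2·n: W = (9.0883, 4.6307), V = (-9.0883, -4.6307). Equal radii place G and U the same way about Z: G = Z + 10.2·n = (34.693, -45.622), U = Z − 10.2·n = (16.517, -54.883). Then |RG| = |G − R| = 57.315.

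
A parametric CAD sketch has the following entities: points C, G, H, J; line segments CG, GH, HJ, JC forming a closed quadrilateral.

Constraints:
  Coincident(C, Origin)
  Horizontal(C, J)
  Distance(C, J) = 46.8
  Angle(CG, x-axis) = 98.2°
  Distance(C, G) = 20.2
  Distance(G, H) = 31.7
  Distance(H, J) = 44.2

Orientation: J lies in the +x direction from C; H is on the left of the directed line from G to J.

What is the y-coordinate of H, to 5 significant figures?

37.563

Checks: C.y = 0.00, J.y = 0.00 ✓; |GH| = 31.70 ✓; |HJ| = 44.20 ✓.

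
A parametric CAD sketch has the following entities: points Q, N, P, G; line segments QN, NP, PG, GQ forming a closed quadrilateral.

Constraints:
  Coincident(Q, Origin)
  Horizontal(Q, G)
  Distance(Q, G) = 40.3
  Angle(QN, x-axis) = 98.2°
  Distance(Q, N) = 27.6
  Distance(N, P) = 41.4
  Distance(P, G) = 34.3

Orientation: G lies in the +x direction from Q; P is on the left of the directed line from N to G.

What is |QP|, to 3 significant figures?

50.3

Q is at the origin; Q and G share the same y with |QG| = 40.3 and G in +x, so G = (40.3, 0). QN runs at 98.2° with |QN| = 27.6, so N = (-3.94, 27.3). P is determined by |NP| = 41.4 and |PG| = 34.3 together: it lies at the intersection of circle(N, 41.4) and circle(G, 34.3). With |NG| = 52.0, the foot of the radical line on NG is 31.2 from N and the perpendicular offset is √(41.4² − 31.2²) = 27.3. Taking the left-of-NG solution: P = (36.9, 34.1).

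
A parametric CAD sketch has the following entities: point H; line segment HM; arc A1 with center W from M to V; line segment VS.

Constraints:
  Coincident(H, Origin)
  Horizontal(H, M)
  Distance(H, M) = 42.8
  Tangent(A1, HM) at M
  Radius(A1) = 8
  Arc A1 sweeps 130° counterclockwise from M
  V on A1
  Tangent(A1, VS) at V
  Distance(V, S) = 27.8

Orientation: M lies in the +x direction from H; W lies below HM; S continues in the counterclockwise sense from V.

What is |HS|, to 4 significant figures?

64.50

H is at the origin; H and M share the same y with |HM| = 42.8 and M on the +x side, so M = (42.80, 0.000). A1 meets HM tangentially, so WM is at right angles to HM, so W = M + (0, -8) = (42.80, -8.000). On A1, M sits at bearing 90° from W; a 130° counterclockwise sweep puts V at bearing 220°, so V = W + 8.0·(cos 220°, sin 220°) = (36.67, -13.14). A1 meets VS tangentially, so WV is at right angles to VS, so VS runs along (−sin 220°, cos 220°); with |VS| = 27.8, S = (54.54, -34.44). Then |HS| = |S − H| = 64.50.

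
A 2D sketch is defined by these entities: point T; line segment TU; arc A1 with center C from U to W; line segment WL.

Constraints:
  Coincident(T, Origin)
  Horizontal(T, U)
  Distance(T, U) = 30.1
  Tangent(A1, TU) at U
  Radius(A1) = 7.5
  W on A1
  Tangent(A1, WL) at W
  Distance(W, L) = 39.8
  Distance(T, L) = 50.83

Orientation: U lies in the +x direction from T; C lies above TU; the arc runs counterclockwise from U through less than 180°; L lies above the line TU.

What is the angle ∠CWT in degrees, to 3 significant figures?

8.95°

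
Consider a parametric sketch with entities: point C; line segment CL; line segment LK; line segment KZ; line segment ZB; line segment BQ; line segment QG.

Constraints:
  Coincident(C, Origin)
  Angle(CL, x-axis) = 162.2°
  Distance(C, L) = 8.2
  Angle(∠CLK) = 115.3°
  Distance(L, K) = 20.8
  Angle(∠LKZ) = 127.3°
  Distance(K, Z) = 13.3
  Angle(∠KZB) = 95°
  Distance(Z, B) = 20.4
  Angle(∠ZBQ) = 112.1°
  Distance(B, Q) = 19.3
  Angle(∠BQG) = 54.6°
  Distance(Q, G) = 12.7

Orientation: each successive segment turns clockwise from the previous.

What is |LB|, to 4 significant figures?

27.94

C is at the origin; CL runs at 162.2° with length 8.2, so L = (-7.807, 2.507). ∠CLK = 115.3° gives LK at 97.50° from the x-axis; with |LK| = 20.8, K = (-10.52, 23.13). ∠LKZ = 127.3° gives KZ at 44.80° from the x-axis; with |KZ| = 13.3, Z = (-1.085, 32.50). ∠KZB = 95.0° gives ZB at -40.20° from the x-axis; with |ZB| = 20.4, B = (14.50, 19.33). Then |LB| = |B − L| = 27.94.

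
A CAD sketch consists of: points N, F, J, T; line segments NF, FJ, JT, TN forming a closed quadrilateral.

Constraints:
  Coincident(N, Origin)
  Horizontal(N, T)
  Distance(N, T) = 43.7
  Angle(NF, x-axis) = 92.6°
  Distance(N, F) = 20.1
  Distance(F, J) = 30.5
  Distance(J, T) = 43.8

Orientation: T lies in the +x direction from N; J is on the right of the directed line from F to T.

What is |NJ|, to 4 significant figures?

10.41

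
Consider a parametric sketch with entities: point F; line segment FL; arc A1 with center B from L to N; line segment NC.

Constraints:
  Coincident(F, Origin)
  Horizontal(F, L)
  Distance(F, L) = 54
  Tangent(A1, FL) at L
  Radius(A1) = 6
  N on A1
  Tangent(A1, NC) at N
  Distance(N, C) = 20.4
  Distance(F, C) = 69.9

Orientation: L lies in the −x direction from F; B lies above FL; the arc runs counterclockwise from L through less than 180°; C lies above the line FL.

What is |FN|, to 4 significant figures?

51.25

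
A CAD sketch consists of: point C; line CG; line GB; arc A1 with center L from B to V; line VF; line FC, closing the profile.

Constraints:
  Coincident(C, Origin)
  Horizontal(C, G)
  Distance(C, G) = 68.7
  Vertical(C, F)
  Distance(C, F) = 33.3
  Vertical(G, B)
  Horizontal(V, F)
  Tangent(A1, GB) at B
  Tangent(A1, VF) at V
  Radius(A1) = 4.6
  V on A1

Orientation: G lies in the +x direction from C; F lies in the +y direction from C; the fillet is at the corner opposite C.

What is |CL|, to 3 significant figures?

70.2

C is at the origin; CG is horizontal with |CG| = 68.7 and G on the +x side, so G = (68.7, 0.00). CF is vertical with |CF| = 33.3 and F on the +y side, so F = (0.00, 33.3). The virtual corner opposite C is at (68.7, 33.3). The tangent condition forces LB to be normal to GB and tangency of A1 to VF means the radius LV is perpendicular to VF, with radius 4.6, so the center L sits 4.6 in from both sides at L = (64.1, 28.7). Then |CL| = |L − C| = 70.2.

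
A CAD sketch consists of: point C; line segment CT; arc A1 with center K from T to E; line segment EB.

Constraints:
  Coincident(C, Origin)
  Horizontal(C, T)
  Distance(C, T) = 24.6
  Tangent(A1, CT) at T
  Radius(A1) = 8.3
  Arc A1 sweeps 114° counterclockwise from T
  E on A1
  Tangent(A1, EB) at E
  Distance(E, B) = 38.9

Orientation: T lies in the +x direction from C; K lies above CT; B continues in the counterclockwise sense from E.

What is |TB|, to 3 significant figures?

47.9

C is at the origin; C and T share the same y with |CT| = 24.6 and T on the +x side, so T = (24.6, 0.00). The tangent condition forces KT to be normal to CT, so K = T + (0, 8.3) = (24.6, 8.30). On A1, T sits at bearing -90° from K; a 114° counterclockwise sweep puts E at bearing 24°, so E = K + 8.3·(cos 24°, sin 24°) = (32.2, 11.7). Since A1 is tangent to EB there, KE ⟂ EB, so EB runs along (−sin 24°, cos 24°); with |EB| = 38.9, B = (16.4, 47.2). Then |TB| = |B − T| = 47.9.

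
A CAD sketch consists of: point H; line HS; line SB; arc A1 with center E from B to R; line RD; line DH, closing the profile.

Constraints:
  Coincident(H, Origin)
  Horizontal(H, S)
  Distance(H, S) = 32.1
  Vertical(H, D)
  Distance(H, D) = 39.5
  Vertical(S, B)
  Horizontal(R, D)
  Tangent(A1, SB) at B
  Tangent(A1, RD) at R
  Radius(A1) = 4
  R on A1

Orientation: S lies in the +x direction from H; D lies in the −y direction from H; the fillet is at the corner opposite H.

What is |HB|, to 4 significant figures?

47.86

H is at the origin; HS is horizontal with |HS| = 32.1 and S on the +x side, so S = (32.10, 0.000). HD is vertical with |HD| = 39.5 and D on the −y side, so D = (0.000, -39.50). The virtual corner opposite H is at (32.10, -39.50). The tangent condition forces EB to be normal to SB and tangency of A1 to RD means the radius ER is perpendicular to RD, with radius 4.0, so the center E sits 4.0 in from both sides at E = (28.10, -35.50). That places the tangent points at B = (32.10, -35.50) on SB and R = (28.10, -39.50) on RD. Then |HB| = |B − H| = 47.86.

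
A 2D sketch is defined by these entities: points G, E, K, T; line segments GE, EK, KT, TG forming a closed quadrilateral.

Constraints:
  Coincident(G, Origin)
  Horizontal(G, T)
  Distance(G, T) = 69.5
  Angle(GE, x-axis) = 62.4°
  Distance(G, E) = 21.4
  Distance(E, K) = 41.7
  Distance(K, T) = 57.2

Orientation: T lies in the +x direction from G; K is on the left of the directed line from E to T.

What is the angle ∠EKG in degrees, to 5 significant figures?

5.8054°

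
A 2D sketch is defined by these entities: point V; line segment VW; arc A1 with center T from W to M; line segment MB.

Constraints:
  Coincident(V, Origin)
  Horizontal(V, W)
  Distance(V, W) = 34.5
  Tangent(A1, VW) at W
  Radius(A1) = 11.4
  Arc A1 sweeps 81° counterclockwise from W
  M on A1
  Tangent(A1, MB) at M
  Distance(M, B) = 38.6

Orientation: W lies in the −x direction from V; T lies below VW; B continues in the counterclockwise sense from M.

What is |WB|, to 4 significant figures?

50.78

On A1, W sits at bearing 90° from T; an 81° counterclockwise sweep puts M at bearing 171°, so M = T + 11.4·(cos 171°, sin 171°) = (-45.76, -9.617). Since A1 is tangent to MB there, TM ⟂ MB, so MB runs along (−sin 171°, cos 171°); with |MB| = 38.6, B = (-51.80, -47.74). Then |WB| = |B − W| = 50.78.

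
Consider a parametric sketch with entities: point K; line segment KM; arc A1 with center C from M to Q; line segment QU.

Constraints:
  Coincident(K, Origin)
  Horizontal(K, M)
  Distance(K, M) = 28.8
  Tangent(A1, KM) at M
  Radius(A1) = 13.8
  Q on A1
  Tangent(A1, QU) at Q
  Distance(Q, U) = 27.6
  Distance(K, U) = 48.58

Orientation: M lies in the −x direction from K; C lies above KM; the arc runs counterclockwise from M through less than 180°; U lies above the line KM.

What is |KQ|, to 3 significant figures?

22.7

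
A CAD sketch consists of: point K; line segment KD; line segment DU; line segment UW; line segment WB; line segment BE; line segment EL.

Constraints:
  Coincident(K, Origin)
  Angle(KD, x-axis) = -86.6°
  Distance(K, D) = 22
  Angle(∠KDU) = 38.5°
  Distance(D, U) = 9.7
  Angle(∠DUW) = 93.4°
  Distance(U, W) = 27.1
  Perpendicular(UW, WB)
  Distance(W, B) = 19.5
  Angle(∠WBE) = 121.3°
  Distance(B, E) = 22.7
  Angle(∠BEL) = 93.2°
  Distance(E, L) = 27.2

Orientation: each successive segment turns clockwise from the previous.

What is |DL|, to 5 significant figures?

7.1726

∠WBE = 121.3° gives BE at -103.40° from the x-axis; with |BE| = 22.7, E = (22.489, -31.277). ∠BEL = 93.2° gives EL at 169.80° from the x-axis; with |EL| = 27.2, L = (-4.2814, -26.460). Then |DL| = |L − D| = 7.1726.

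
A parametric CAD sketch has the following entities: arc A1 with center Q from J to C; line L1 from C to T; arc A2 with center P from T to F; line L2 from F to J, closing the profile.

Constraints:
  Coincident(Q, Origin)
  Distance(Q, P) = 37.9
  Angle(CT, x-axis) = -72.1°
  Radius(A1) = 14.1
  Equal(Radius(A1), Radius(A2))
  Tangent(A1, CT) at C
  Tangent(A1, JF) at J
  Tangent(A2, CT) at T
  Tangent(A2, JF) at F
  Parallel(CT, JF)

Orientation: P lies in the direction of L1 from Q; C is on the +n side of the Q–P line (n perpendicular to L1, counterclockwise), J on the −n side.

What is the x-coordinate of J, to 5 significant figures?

-13.417

The slot axis is L1's direction at -72.1°, so u = (cos -72.1°, sin -72.1°) = (0.30736, -0.95159) and n = (−sin -72.1°, cos -72.1°) = (0.95159, 0.30736). Q is at the origin and P lies 37.9 along u from Q, so P = 37.9·u = (11.649, -36.065). Tangency of A1 to both parallel lines with radius 14.1 puts C and J at Q ± 14.1·n: C = (13.417, 4.3337), J = (-13.417, -4.3337). So J.x = -13.417.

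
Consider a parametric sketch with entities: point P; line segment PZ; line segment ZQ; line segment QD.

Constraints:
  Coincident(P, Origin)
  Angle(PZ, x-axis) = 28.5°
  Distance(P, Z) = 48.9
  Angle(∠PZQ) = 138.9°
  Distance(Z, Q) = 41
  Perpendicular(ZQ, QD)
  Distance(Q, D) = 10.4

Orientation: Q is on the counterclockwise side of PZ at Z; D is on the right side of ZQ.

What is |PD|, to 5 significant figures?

88.717

P is at the origin; PZ runs at 28.5° with length 48.9, so Z = 48.9·(cos 28.5°, sin 28.5°) = (42.974, 23.333). ∠PZQ = 138.9°, so ZQ runs at 28.5° + (180° − 138.9°) = 69.600° from the x-axis; with |ZQ| = 41.0, Q = Z + 41.0·(cos 69.600°, sin 69.600°) = (57.266, 61.762). ZQ is perpendicular to QD; with |QD| = 10.4 on the right of ZQ, D = Q + 10.4·(0.93728, -0.34857) = (67.013, 58.136). Then |PD| = |D − P| = 88.717.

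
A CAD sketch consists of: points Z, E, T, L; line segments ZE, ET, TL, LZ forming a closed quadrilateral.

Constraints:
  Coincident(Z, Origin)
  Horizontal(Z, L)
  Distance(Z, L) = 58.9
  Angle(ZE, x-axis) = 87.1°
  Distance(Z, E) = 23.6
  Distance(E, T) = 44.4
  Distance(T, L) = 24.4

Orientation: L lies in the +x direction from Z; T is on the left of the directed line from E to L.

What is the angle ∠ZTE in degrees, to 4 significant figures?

28.26°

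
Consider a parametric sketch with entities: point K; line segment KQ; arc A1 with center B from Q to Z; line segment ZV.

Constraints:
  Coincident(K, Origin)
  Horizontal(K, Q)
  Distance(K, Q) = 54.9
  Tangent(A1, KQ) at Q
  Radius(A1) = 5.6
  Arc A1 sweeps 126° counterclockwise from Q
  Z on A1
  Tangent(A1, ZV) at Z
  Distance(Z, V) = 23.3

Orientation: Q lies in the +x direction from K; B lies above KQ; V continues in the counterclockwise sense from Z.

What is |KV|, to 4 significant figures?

53.49

On A1, Q sits at bearing -90° from B; a 126° counterclockwise sweep puts Z at bearing 36°, so Z = B + 5.6·(cos 36°, sin 36°) = (59.43, 8.892). Since A1 is tangent to ZV there, BZ ⟂ ZV, so ZV runs along (−sin 36°, cos 36°); with |ZV| = 23.3, V = (45.74, 27.74). Then |KV| = |V − K| = 53.49.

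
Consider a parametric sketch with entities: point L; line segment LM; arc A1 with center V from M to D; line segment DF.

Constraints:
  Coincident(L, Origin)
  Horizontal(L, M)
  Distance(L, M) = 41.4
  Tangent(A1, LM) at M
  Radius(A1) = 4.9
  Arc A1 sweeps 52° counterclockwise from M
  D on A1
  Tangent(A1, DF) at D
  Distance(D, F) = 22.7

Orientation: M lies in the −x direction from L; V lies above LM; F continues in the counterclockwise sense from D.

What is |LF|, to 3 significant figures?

30.8

L is at the origin; LM is horizontal with |LM| = 41.4 and M on the −x side, so M = (-41.4, 0.00). Tangency of A1 to LM means the radius VM is perpendicular to LM, so V = M + (0, 4.9) = (-41.4, 4.90). On A1, M sits at bearing -90° from V; a 52° counterclockwise sweep puts D at bearing -38°, so D = V + 4.9·(cos -38°, sin -38°) = (-37.5, 1.88). Tangency of A1 to DF means the radius VD is perpendicular to DF, so DF runs along (−sin -38°, cos -38°); with |DF| = 22.7, F = (-23.6, 19.8). Then |LF| = |F − L| = 30.8.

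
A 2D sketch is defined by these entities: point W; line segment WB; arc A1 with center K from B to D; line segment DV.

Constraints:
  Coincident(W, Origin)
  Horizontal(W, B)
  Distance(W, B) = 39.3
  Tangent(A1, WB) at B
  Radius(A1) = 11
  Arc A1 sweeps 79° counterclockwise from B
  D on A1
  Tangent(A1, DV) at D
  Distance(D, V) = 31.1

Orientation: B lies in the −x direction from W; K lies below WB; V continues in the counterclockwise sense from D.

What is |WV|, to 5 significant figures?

68.515

W is at the origin; W and B share the same y with |WB| = 39.3 and B on the −x side, so B = (-39.300, 0.0000). Tangency of A1 to WB means the radius KB is perpendicular to WB, so K = B + (0, -11) = (-39.300, -11.000). On A1, B sits at bearing 90° from K; a 79° counterclockwise sweep puts D at bearing 169°, so D = K + 11.0·(cos 169°, sin 169°) = (-50.098, -8.9011). The tangent condition forces KD to be normal to DV, so DV runs along (−sin 169°, cos 169°); with |DV| = 31.1, V = (-56.032, -39.430). Then |WV| = |V − W| = 68.515.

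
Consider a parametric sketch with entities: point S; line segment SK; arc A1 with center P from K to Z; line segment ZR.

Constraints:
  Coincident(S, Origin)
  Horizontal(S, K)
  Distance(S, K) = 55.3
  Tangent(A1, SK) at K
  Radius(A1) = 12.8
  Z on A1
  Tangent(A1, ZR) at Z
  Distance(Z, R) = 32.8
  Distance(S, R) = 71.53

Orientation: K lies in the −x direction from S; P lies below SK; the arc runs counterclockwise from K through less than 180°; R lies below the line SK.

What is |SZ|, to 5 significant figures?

69.338

S is at the origin; SK is horizontal with |SK| = 55.3 and K on the −x side, so K = (-55.300, 0.0000). A1 meets SK tangentially, so PK is at right angles to SK, so P = K + (0, -12.8) = (-55.300, -12.800). Since PZ ⟂ ZR (tangency), |PR| = √(12.8² + 32.8²) = 35.209 regardless of where Z sits on A1. So R lies on both circle(S, 71.53) and circle(P, 35.209); the below-SK intersection is R = (-53.088, -47.940). Z is the foot of the tangent from R: Z = (-66.908, -18.193).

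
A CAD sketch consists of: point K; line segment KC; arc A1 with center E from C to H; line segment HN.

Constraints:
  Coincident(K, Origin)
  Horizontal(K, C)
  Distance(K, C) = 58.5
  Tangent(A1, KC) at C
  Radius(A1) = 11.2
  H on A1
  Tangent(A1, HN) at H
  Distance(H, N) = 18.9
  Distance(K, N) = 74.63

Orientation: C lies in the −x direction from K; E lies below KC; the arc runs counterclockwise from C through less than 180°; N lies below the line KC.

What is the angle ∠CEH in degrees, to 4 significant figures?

95.46°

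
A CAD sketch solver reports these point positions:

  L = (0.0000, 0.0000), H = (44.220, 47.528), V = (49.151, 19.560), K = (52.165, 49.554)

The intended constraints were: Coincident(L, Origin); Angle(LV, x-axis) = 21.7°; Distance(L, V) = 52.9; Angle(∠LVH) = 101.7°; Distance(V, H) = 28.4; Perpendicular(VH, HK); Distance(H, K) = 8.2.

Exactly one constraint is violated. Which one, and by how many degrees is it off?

Perpendicular(VH, HK) — off by 4.31°.

L = (0.00, 0.00) ✓; LV at 21.70° ✓; |LV| = 52.90 ✓; ∠LVH = 101.7° ✓; |VH| = 28.40 ✓; ∠(VH, HK) = 85.69° ✗; |HK| = 8.199 ✓.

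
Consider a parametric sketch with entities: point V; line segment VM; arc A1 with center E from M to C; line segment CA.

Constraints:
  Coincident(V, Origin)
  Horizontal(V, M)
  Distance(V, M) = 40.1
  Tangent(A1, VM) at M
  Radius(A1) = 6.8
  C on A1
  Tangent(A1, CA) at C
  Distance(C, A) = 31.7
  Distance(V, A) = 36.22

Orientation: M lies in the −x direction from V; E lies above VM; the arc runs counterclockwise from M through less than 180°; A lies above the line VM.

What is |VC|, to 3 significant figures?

34.4

Checks: V = (0.00, 0.00) ✓; ∠(EM, MV) = 90.00° ✓; |EM| = 6.800 ✓; |EC| = 6.800 ✓; ∠(EC, CA) = 90.00° ✓; |CA| = 31.70 ✓; |VA| = 36.22 ✓.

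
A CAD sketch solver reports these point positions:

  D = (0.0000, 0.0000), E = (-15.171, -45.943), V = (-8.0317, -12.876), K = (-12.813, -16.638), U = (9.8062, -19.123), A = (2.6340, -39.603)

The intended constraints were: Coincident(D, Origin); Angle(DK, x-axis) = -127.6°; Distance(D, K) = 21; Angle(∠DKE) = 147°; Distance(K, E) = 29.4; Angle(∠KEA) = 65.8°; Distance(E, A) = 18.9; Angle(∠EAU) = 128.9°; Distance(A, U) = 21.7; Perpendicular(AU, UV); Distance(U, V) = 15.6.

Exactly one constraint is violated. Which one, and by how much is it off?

Distance(U, V) = 15.6 — off by 3.30.

D = (0.00, 0.00) ✓; DK at -127.6° ✓; |DK| = 21.00 ✓; ∠DKE = 147.0° ✓; |KE| = 29.40 ✓; ∠KEA = 65.80° ✓; |EA| = 18.90 ✓; ∠EAU = 128.9° ✓; |AU| = 21.70 ✓; ∠(AU, UV) = 90.00° ✓; |UV| = 18.90 ✗.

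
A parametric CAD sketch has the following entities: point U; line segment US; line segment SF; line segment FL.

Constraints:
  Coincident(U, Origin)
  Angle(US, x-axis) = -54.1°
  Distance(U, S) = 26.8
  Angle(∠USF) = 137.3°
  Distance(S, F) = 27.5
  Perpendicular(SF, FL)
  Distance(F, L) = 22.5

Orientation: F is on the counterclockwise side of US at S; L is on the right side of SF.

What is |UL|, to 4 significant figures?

62.30

∠USF = 137.3°, so SF runs at -54.1° + (180° − 137.3°) = -11.40° from the x-axis; with |SF| = 27.5, F = S + 27.5·(cos -11.40°, sin -11.40°) = (42.67, -27.14). SF ⟂ FL; with |FL| = 22.5 on the right of SF, L = F + 22.5·(-0.1977, -0.9803) = (38.22, -49.20). Then |UL| = |L − U| = 62.30.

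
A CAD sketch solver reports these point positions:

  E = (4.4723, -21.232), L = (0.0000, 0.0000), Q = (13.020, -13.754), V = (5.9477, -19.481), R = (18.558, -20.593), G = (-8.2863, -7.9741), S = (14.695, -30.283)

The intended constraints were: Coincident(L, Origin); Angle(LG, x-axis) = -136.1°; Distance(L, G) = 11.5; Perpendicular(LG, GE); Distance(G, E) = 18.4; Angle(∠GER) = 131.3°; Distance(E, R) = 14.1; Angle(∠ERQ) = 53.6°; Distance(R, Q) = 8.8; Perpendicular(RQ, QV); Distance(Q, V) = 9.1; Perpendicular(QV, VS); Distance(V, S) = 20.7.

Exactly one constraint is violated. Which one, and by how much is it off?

Distance(V, S) = 20.7 — off by 6.80.

L = (0.00, 0.00) ✓; LG at -136.1° ✓; |LG| = 11.50 ✓; ∠(LG, GE) = 90.00° ✓; |GE| = 18.40 ✓; ∠GER = 131.3° ✓; |ER| = 14.10 ✓; ∠ERQ = 53.60° ✓; |RQ| = 8.800 ✓; ∠(RQ, QV) = 90.00° ✓; |QV| = 9.100 ✓; ∠(QV, VS) = 90.00° ✓; |VS| = 13.90 ✗.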